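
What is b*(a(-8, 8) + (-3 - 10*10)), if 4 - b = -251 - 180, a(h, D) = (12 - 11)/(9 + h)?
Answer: -44370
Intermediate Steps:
a(h, D) = 1/(9 + h)
b = 435 (b = 4 - (-251 - 180) = 4 - 1*(-431) = 4 + 431 = 435)
b*(a(-8, 8) + (-3 - 10*10)) = 435*(1/(9 - 8) + (-3 - 10*10)) = 435*(1/1 + (-3 - 100)) = 435*(1 - 103) = 435*(-102) = -44370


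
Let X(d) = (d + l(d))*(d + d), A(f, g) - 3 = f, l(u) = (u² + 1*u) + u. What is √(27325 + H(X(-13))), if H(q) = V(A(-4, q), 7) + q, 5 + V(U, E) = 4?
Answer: 2*√5986 ≈ 154.74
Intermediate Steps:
l(u) = u² + 2*u (l(u) = (u² + u) + u = (u + u²) + u = u² + 2*u)
A(f, g) = 3 + f
X(d) = 2*d*(d + d*(2 + d)) (X(d) = (d + d*(2 + d))*(d + d) = (d + d*(2 + d))*(2*d) = 2*d*(d + d*(2 + d)))
V(U, E) = -1 (V(U, E) = -5 + 4 = -1)
H(q) = -1 + q
√(27325 + H(X(-13))) = √(27325 + (-1 + 2*(-13)²*(3 - 13))) = √(27325 + (-1 + 2*169*(-10))) = √(27325 + (-1 - 3380)) = √(27325 - 3381) = √23944 = 2*√5986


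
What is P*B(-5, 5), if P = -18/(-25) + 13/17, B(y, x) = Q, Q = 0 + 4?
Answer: 2524/425 ≈ 5.9388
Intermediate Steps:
Q = 4
B(y, x) = 4
P = 631/425 (P = -18*(-1/25) + 13*(1/17) = 18/25 + 13/17 = 631/425 ≈ 1.4847)
P*B(-5, 5) = (631/425)*4 = 2524/425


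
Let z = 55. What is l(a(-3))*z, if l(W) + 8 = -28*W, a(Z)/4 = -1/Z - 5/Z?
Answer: -12760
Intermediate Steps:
a(Z) = -24/Z (a(Z) = 4*(-1/Z - 5/Z) = 4*(-6/Z) = -24/Z)
l(W) = -8 - 28*W
l(a(-3))*z = (-8 - (-672)/(-3))*55 = (-8 - (-672)*(-1)/3)*55 = (-8 - 28*8)*55 = (-8 - 224)*55 = -232*55 = -12760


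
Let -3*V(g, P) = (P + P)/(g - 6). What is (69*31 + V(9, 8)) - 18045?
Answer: -143170/9 ≈ -15908.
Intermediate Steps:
V(g, P) = -2*P/(3*(-6 + g)) (V(g, P) = -(P + P)/(3*(g - 6)) = -2*P/(3*(-6 + g)))
(69*31 + V(9, 8)) - 18045 = (69*31 - 2*8/(-18 + 3*9)) - 18045 = (2139 - 2*8/(-18 + 27)) - 18045 = (2139 - 2*8/9) - 18045 = (2139 - 2*8*1/9) - 18045 = (2139 - 16/9) - 18045 = 19235/9 - 18045 = -143170/9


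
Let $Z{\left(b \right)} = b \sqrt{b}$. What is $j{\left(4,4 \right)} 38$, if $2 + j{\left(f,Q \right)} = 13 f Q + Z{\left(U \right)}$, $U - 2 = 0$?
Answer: $7828 + 76 \sqrt{2} \approx 7935.5$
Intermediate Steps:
$U = 2$ ($U = 2 + 0 = 2$)
$Z{\left(b \right)} = b^{\frac{3}{2}}$
$j{\left(f,Q \right)} = -2 + 2 \sqrt{2} + 13 Q f$ ($j{\left(f,Q \right)} = -2 + \left(13 f Q + 2^{\frac{3}{2}}\right) = -2 + \left(13 Q f + 2 \sqrt{2}\right) = -2 + \left(2 \sqrt{2} + 13 Q f\right) = -2 + 2 \sqrt{2} + 13 Q f$)
$j{\left(4,4 \right)} 38 = \left(-2 + 2 \sqrt{2} + 13 \cdot 4 \cdot 4\right) 38 = \left(-2 + 2 \sqrt{2} + 208\right) 38 = \left(206 + 2 \sqrt{2}\right) 38 = 7828 + 76 \sqrt{2}$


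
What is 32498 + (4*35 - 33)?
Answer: 32605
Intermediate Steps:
32498 + (4*35 - 33) = 32498 + (140 - 33) = 32498 + 107 = 32605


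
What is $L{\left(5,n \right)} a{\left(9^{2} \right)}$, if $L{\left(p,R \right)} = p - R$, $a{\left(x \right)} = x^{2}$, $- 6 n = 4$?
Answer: $37179$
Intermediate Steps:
$n = - \frac{2}{3}$ ($n = \left(- \frac{1}{6}\right) 4 = - \frac{2}{3} \approx -0.66667$)
$L{\left(5,n \right)} a{\left(9^{2} \right)} = \left(5 - - \frac{2}{3}\right) \left(9^{2}\right)^{2} = \left(5 + \frac{2}{3}\right) 81^{2} = \frac{17}{3} \cdot 6561 = 37179$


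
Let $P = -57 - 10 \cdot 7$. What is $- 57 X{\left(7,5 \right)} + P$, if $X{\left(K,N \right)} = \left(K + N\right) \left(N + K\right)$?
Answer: $-8335$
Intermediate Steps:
$X{\left(K,N \right)} = \left(K + N\right)^{2}$ ($X{\left(K,N \right)} = \left(K + N\right) \left(K + N\right) = \left(K + N\right)^{2}$)
$P = -127$ ($P = -57 - 70 = -127$)
$- 57 X{\left(7,5 \right)} + P = - 57 \left(7 + 5\right)^{2} - 127 = - 57 \cdot 12^{2} - 127 = \left(-57\right) 144 - 127 = -8208 - 127 = -8335$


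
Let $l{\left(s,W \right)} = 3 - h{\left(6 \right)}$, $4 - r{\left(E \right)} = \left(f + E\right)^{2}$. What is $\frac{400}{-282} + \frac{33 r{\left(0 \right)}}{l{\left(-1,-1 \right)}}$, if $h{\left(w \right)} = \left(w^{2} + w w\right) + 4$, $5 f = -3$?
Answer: $- \frac{788423}{257325} \approx -3.0639$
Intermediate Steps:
$f = - \frac{3}{5}$ ($f = \frac{1}{5} \left(-3\right) = - \frac{3}{5} \approx -0.6$)
$h{\left(w \right)} = 4 + 2 w^{2}$ ($h{\left(w \right)} = \left(w^{2} + w^{2}\right) + 4 = 2 w^{2} + 4 = 4 + 2 w^{2}$)
$r{\left(E \right)} = 4 - \left(- \frac{3}{5} + E\right)^{2}$
$l{\left(s,W \right)} = -73$ ($l{\left(s,W \right)} = 3 - \left(4 + 2 \cdot 6^{2}\right) = 3 - \left(4 + 2 \cdot 36\right) = 3 - \left(4 + 72\right) = 3 - 76 = -73$)
$\frac{400}{-282} + \frac{33 r{\left(0 \right)}}{l{\left(-1,-1 \right)}} = \frac{400}{-282} + \frac{33 \left(4 - \frac{\left(-3 + 5 \cdot 0\right)^{2}}{25}\right)}{-73} = 400 \left(- \frac{1}{282}\right) + 33 \left(4 - \frac{\left(-3 + 0\right)^{2}}{25}\right) \left(- \frac{1}{73}\right) = - \frac{200}{141} + 33 \left(4 - \frac{\left(-3\right)^{2}}{25}\right) \left(- \frac{1}{73}\right) = - \frac{200}{141} + 33 \left(4 - \frac{9}{25}\right) \left(- \frac{1}{73}\right) = - \frac{200}{141} + 33 \cdot \frac{91}{25} \left(- \frac{1}{73}\right) = - \frac{200}{141} + \frac{3003}{25} \left(- \frac{1}{73}\right) = - \frac{200}{141} - \frac{3003}{1825} = - \frac{788423}{257325}$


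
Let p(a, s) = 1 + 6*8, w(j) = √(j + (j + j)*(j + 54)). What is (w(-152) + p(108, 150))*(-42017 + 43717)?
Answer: 83300 + 3400*√7410 ≈ 3.7598e+5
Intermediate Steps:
w(j) = √(j + 2*j*(54 + j)) (w(j) = √(j + (2*j)*(54 + j)) = √(j + 2*j*(54 + j)))
p(a, s) = 49 (p(a, s) = 1 + 48 = 49)
(w(-152) + p(108, 150))*(-42017 + 43717) = (√(-152*(109 + 2*(-152))) + 49)*(-42017 + 43717) = (√(-152*(109 - 304)) + 49)*1700 = (√(-152*(-195)) + 49)*1700 = (√29640 + 49)*1700 = (2*√7410 + 49)*1700 = (49 + 2*√7410)*1700 = 83300 + 3400*√7410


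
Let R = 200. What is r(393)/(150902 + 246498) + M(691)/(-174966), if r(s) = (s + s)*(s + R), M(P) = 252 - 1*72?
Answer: 6789980889/5794290700 ≈ 1.1718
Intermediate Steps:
M(P) = 180 (M(P) = 252 - 72 = 180)
r(s) = 2*s*(200 + s) (r(s) = (s + s)*(s + 200) = (2*s)*(200 + s) = 2*s*(200 + s))
r(393)/(150902 + 246498) + M(691)/(-174966) = (2*393*(200 + 393))/(150902 + 246498) + 180/(-174966) = (2*393*593)/397400 + 180*(-1/174966) = 466098*(1/397400) - 30/29161 = 233049/198700 - 30/29161 = 6789980889/5794290700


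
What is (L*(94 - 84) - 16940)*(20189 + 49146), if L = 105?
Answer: -1101733150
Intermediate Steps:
(L*(94 - 84) - 16940)*(20189 + 49146) = (105*(94 - 84) - 16940)*(20189 + 49146) = (105*10 - 16940)*69335 = (1050 - 16940)*69335 = -15890*69335 = -1101733150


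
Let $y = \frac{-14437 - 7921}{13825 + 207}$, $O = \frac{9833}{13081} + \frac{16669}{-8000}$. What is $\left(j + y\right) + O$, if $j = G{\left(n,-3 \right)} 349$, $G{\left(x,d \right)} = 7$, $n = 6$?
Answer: $\frac{223941019572247}{91776296000} \approx 2440.1$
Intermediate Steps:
$O = - \frac{139383189}{104648000}$ ($O = 9833 \cdot \frac{1}{13081} + 16669 \left(- \frac{1}{8000}\right) = \frac{9833}{13081} - \frac{16669}{8000} = - \frac{139383189}{104648000} \approx -1.3319$)
$y = - \frac{11179}{7016}$ ($y = - \frac{22358}{14032} = \left(-22358\right) \frac{1}{14032} = - \frac{11179}{7016} \approx -1.5934$)
$j = 2443$ ($j = 7 \cdot 349 = 2443$)
$\left(j + y\right) + O = \left(2443 - \frac{11179}{7016}\right) - \frac{139383189}{104648000} = \frac{17128909}{7016} - \frac{139383189}{104648000} = \frac{223941019572247}{91776296000}$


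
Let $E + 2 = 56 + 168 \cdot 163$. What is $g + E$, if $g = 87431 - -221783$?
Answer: $336652$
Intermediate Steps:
$E = 27438$ ($E = -2 + \left(56 + 168 \cdot 163\right) = -2 + \left(56 + 27384\right) = -2 + 27440 = 27438$)
$g = 309214$ ($g = 87431 + 221783 = 309214$)
$g + E = 309214 + 27438 = 336652$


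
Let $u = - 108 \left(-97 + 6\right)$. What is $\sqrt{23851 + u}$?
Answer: $\sqrt{33679} \approx 183.52$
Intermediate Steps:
$u = 9828$ ($u = \left(-108\right) \left(-91\right) = 9828$)
$\sqrt{23851 + u} = \sqrt{23851 + 9828} = \sqrt{33679}$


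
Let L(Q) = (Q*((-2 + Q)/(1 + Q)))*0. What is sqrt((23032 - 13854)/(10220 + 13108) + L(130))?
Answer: sqrt(4589)/108 ≈ 0.62724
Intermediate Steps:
L(Q) = 0 (L(Q) = (Q*((-2 + Q)/(1 + Q)))*0 = (Q*(-2 + Q)/(1 + Q))*0 = 0)
sqrt((23032 - 13854)/(10220 + 13108) + L(130)) = sqrt((23032 - 13854)/(10220 + 13108) + 0) = sqrt(9178/23328 + 0) = sqrt(9178*(1/23328) + 0) = sqrt(4589/11664 + 0) = sqrt(4589/11664) = sqrt(4589)/108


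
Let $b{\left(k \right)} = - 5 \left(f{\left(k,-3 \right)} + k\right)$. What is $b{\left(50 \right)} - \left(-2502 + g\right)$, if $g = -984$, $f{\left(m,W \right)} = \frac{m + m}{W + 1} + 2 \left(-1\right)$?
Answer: $3496$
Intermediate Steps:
$f{\left(m,W \right)} = -2 + \frac{2 m}{1 + W}$ ($f{\left(m,W \right)} = \frac{2 m}{1 + W} - 2 = -2 + \frac{2 m}{1 + W}$)
$b{\left(k \right)} = 10$ ($b{\left(k \right)} = - 5 \left(\frac{2 \left(-1 + k - -3\right)}{1 - 3} + k\right) = - 5 \left(\frac{2 \left(-1 + k + 3\right)}{-2} + k\right) = - 5 \left(2 \left(- \frac{1}{2}\right) \left(2 + k\right) + k\right) = - 5 \left(\left(-2 - k\right) + k\right) = \left(-5\right) \left(-2\right) = 10$)
$b{\left(50 \right)} - \left(-2502 + g\right) = 10 + \left(2502 - -984\right) = 10 + \left(2502 + 984\right) = 10 + 3486 = 3496$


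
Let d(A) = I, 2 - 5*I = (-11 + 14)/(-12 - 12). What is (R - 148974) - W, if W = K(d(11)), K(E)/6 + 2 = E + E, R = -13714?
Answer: -1626811/10 ≈ -1.6268e+5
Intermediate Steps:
I = 17/40 (I = ⅖ - (-11 + 14)/(5*(-12 - 12)) = ⅖ - 3/(5*(-24)) = ⅖ - 3*(-1)/(5*24) = ⅖ - ⅕*(-⅛) = ⅖ + 1/40 = 17/40 ≈ 0.42500)
d(A) = 17/40
K(E) = -12 + 12*E (K(E) = -12 + 6*(E + E) = -12 + 6*(2*E) = -12 + 12*E)
W = -69/10 (W = -12 + 12*(17/40) = -12 + 51/10 = -69/10 ≈ -6.9000)
(R - 148974) - W = (-13714 - 148974) - 1*(-69/10) = -162688 + 69/10 = -1626811/10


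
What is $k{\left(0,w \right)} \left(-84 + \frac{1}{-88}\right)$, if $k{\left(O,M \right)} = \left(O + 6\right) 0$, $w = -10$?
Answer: $0$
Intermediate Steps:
$k{\left(O,M \right)} = 0$ ($k{\left(O,M \right)} = \left(6 + O\right) 0 = 0$)
$k{\left(0,w \right)} \left(-84 + \frac{1}{-88}\right) = 0 \left(-84 + \frac{1}{-88}\right) = 0 \left(-84 - \frac{1}{88}\right) = 0 \left(- \frac{7393}{88}\right) = 0$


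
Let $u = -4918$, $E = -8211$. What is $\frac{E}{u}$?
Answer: $\frac{8211}{4918} \approx 1.6696$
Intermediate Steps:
$\frac{E}{u} = - \frac{8211}{-4918} = \left(-8211\right) \left(- \frac{1}{4918}\right) = \frac{8211}{4918}$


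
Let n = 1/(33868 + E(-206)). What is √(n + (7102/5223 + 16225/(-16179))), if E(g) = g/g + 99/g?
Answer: √13785563205356553293130337065/196523223053685 ≈ 0.59745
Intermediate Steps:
E(g) = 1 + 99/g
n = 206/6976915 (n = 1/(33868 + (99 - 206)/(-206)) = 1/(33868 - 1/206*(-107)) = 1/(33868 + 107/206) = 1/(6976915/206) = 206/6976915 ≈ 2.9526e-5)
√(n + (7102/5223 + 16225/(-16179))) = √(206/6976915 + (7102/5223 + 16225/(-16179))) = √(206/6976915 + (7102*(1/5223) + 16225*(-1/16179))) = √(206/6976915 + (7102/5223 - 16225/16179)) = √(206/6976915 + 10053361/28167639) = √(70147247694949/196523223053685) = √13785563205356553293130337065/196523223053685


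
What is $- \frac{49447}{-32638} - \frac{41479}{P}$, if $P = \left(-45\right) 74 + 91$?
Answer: $\frac{1513950435}{105714482} \approx 14.321$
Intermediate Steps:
$P = -3239$ ($P = -3330 + 91 = -3239$)
$- \frac{49447}{-32638} - \frac{41479}{P} = - \frac{49447}{-32638} - \frac{41479}{-3239} = \left(-49447\right) \left(- \frac{1}{32638}\right) - - \frac{41479}{3239} = \frac{49447}{32638} + \frac{41479}{3239} = \frac{1513950435}{105714482}$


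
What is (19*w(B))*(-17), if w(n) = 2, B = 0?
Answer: -646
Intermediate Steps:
(19*w(B))*(-17) = (19*2)*(-17) = 38*(-17) = -646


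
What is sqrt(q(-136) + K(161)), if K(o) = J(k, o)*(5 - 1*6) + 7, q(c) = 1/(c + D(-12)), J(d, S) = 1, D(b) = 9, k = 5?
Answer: sqrt(96647)/127 ≈ 2.4479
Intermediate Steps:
q(c) = 1/(9 + c) (q(c) = 1/(c + 9) = 1/(9 + c))
K(o) = 6 (K(o) = 1*(5 - 1*6) + 7 = 1*(5 - 6) + 7 = 1*(-1) + 7 = -1 + 7 = 6)
sqrt(q(-136) + K(161)) = sqrt(1/(9 - 136) + 6) = sqrt(1/(-127) + 6) = sqrt(-1/127 + 6) = sqrt(761/127) = sqrt(96647)/127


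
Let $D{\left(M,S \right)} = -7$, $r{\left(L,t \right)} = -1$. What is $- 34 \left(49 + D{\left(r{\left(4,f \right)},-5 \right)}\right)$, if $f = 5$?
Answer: $-1428$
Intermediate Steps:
$- 34 \left(49 + D{\left(r{\left(4,f \right)},-5 \right)}\right) = - 34 \left(49 - 7\right) = \left(-34\right) 42 = -1428$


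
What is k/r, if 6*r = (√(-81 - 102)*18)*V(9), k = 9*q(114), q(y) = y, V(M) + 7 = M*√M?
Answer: -57*I*√183/610 ≈ -1.2641*I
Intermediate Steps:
V(M) = -7 + M^(3/2) (V(M) = -7 + M*√M = -7 + M^(3/2))
k = 1026 (k = 9*114 = 1026)
r = 60*I*√183 (r = ((√(-81 - 102)*18)*(-7 + 9^(3/2)))/6 = ((√(-183)*18)*(-7 + 27))/6 = (((I*√183)*18)*20)/6 = ((18*I*√183)*20)/6 = (360*I*√183)/6 = 60*I*√183 ≈ 811.67*I)
k/r = 1026/((60*I*√183)) = 1026*(-I*√183/10980) = -57*I*√183/610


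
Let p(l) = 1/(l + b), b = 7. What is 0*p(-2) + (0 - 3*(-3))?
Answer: 9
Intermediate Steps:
p(l) = 1/(7 + l) (p(l) = 1/(l + 7) = 1/(7 + l))
0*p(-2) + (0 - 3*(-3)) = 0/(7 - 2) + (0 - 3*(-3)) = 0/5 + (0 + 9) = 0*(⅕) + 9 = 0 + 9 = 9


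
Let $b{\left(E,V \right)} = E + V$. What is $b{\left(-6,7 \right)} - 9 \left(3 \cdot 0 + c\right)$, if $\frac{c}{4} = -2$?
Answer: $73$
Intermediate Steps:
$c = -8$ ($c = 4 \left(-2\right) = -8$)
$b{\left(-6,7 \right)} - 9 \left(3 \cdot 0 + c\right) = \left(-6 + 7\right) - 9 \left(3 \cdot 0 - 8\right) = 1 - 9 \left(0 - 8\right) = 1 - -72 = 1 + 72 = 73$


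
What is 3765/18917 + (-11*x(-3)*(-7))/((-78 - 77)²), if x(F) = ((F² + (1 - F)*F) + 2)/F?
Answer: 272818984/1363442775 ≈ 0.20010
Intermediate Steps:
x(F) = (2 + F² + F*(1 - F))/F (x(F) = ((F² + F*(1 - F)) + 2)/F = (2 + F² + F*(1 - F))/F)
3765/18917 + (-11*x(-3)*(-7))/((-78 - 77)²) = 3765/18917 + (-11*(2 - 3)/(-3)*(-7))/((-78 - 77)²) = 3765*(1/18917) + (-(-11)*(-1)/3*(-7))/((-155)²) = 3765/18917 + (-11*⅓*(-7))/24025 = 3765/18917 - 11/3*(-7)*(1/24025) = 3765/18917 + (77/3)*(1/24025) = 3765/18917 + 77/72075 = 272818984/1363442775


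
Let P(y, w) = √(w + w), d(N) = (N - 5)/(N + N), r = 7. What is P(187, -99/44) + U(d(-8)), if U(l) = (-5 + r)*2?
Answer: 4 + 3*I*√2/2 ≈ 4.0 + 2.1213*I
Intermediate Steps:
d(N) = (-5 + N)/(2*N) (d(N) = (-5 + N)/((2*N)) = (-5 + N)*(1/(2*N)) = (-5 + N)/(2*N))
U(l) = 4 (U(l) = (-5 + 7)*2 = 2*2 = 4)
P(y, w) = √2*√w (P(y, w) = √(2*w) = √2*√w)
P(187, -99/44) + U(d(-8)) = √2*√(-99/44) + 4 = √2*√(-99*1/44) + 4 = √2*√(-9/4) + 4 = √2*(3*I/2) + 4 = 3*I*√2/2 + 4 = 4 + 3*I*√2/2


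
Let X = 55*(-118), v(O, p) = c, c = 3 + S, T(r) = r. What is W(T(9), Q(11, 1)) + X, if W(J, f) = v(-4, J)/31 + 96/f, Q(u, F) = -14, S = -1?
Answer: -1409804/217 ≈ -6496.8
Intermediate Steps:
c = 2 (c = 3 - 1 = 2)
v(O, p) = 2
W(J, f) = 2/31 + 96/f
X = -6490
W(T(9), Q(11, 1)) + X = (2/31 + 96/(-14)) - 6490 = (2/31 + 96*(-1/14)) - 6490 = (2/31 - 48/7) - 6490 = -1474/217 - 6490 = -1409804/217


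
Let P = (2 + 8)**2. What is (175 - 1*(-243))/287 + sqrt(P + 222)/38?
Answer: 418/287 + sqrt(322)/38 ≈ 1.9287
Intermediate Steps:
P = 100 (P = 10**2 = 100)
(175 - 1*(-243))/287 + sqrt(P + 222)/38 = (175 - 1*(-243))/287 + sqrt(100 + 222)/38 = (175 + 243)*(1/287) + sqrt(322)*(1/38) = 418*(1/287) + sqrt(322)/38 = 418/287 + sqrt(322)/38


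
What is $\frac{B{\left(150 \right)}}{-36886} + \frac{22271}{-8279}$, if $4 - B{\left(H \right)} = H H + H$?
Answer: $- \frac{317000936}{152689597} \approx -2.0761$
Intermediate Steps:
$B{\left(H \right)} = 4 - H - H^{2}$ ($B{\left(H \right)} = 4 - \left(H H + H\right) = 4 - \left(H^{2} + H\right) = 4 - \left(H + H^{2}\right) = 4 - H - H^{2}$)
$\frac{B{\left(150 \right)}}{-36886} + \frac{22271}{-8279} = \frac{4 - 150 - 150^{2}}{-36886} + \frac{22271}{-8279} = \left(4 - 150 - 22500\right) \left(- \frac{1}{36886}\right) + 22271 \left(- \frac{1}{8279}\right) = \left(4 - 150 - 22500\right) \left(- \frac{1}{36886}\right) - \frac{22271}{8279} = \left(-22646\right) \left(- \frac{1}{36886}\right) - \frac{22271}{8279} = \frac{11323}{18443} - \frac{22271}{8279} = - \frac{317000936}{152689597}$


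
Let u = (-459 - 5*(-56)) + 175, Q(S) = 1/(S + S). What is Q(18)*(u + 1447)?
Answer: 481/12 ≈ 40.083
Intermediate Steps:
Q(S) = 1/(2*S)
u = -4 (u = (-459 + 280) + 175 = -179 + 175 = -4)
Q(18)*(u + 1447) = ((1/2)/18)*(-4 + 1447) = ((1/2)*(1/18))*1443 = (1/36)*1443 = 481/12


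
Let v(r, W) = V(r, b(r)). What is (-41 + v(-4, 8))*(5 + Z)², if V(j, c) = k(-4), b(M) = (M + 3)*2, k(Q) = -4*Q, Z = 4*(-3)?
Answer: -1225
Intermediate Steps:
Z = -12
b(M) = 6 + 2*M (b(M) = (3 + M)*2 = 6 + 2*M)
V(j, c) = 16 (V(j, c) = -4*(-4) = 16)
v(r, W) = 16
(-41 + v(-4, 8))*(5 + Z)² = (-41 + 16)*(5 - 12)² = -25*(-7)² = -25*49 = -1225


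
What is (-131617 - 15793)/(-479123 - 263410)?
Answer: 147410/742533 ≈ 0.19852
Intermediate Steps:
(-131617 - 15793)/(-479123 - 263410) = -147410/(-742533) = -147410*(-1/742533) = 147410/742533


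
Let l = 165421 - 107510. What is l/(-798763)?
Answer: -8273/114109 ≈ -0.072501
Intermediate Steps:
l = 57911
l/(-798763) = 57911/(-798763) = 57911*(-1/798763) = -8273/114109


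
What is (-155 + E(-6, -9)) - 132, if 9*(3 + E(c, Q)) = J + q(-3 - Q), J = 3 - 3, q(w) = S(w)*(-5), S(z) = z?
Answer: -880/3 ≈ -293.33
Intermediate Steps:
q(w) = -5*w (q(w) = w*(-5) = -5*w)
J = 0
E(c, Q) = -4/3 + 5*Q/9 (E(c, Q) = -3 + (0 - 5*(-3 - Q))/9 = -3 + (0 + (15 + 5*Q))/9 = -3 + (15 + 5*Q)/9 = -3 + (5/3 + 5*Q/9) = -4/3 + 5*Q/9)
(-155 + E(-6, -9)) - 132 = (-155 + (-4/3 + (5/9)*(-9))) - 132 = (-155 + (-4/3 - 5)) - 132 = (-155 - 19/3) - 132 = -484/3 - 132 = -880/3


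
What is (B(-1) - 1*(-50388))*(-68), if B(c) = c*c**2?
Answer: -3426316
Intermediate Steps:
B(c) = c**3
(B(-1) - 1*(-50388))*(-68) = ((-1)**3 - 1*(-50388))*(-68) = (-1 + 50388)*(-68) = 50387*(-68) = -3426316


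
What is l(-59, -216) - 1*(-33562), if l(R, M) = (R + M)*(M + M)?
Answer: 152362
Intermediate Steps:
l(R, M) = 2*M*(M + R) (l(R, M) = (M + R)*(2*M) = 2*M*(M + R))
l(-59, -216) - 1*(-33562) = 2*(-216)*(-216 - 59) - 1*(-33562) = 2*(-216)*(-275) + 33562 = 118800 + 33562 = 152362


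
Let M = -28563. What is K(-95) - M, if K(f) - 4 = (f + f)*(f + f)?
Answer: 64667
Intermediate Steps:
K(f) = 4 + 4*f² (K(f) = 4 + (f + f)*(f + f) = 4 + (2*f)*(2*f) = 4 + 4*f²)
K(-95) - M = (4 + 4*(-95)²) - 1*(-28563) = (4 + 4*9025) + 28563 = (4 + 36100) + 28563 = 36104 + 28563 = 64667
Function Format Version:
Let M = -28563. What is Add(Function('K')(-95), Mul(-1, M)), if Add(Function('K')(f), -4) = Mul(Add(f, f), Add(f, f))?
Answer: 64667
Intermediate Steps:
Function('K')(f) = Add(4, Mul(4, Pow(f, 2))) (Function('K')(f) = Add(4, Mul(Add(f, f), Add(f, f))) = Add(4, Mul(Mul(2, f), Mul(2, f))) = Add(4, Mul(4, Pow(f, 2))))
Add(Function('K')(-95), Mul(-1, M)) = Add(Add(4, Mul(4, Pow(-95, 2))), Mul(-1, -28563)) = Add(Add(4, Mul(4, 9025)), 28563) = Add(Add(4, 36100), 28563) = Add(36104, 28563) = 64667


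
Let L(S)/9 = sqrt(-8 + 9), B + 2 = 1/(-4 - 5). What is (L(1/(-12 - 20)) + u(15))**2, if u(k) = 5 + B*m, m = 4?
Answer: 2500/81 ≈ 30.864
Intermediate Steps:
B = -19/9 (B = -2 + 1/(-4 - 5) = -2 + 1/(-9) = -2 - 1/9 = -19/9 ≈ -2.1111)
u(k) = -31/9 (u(k) = 5 - 19/9*4 = 5 - 76/9 = -31/9)
L(S) = 9 (L(S) = 9*sqrt(-8 + 9) = 9*sqrt(1) = 9*1 = 9)
(L(1/(-12 - 20)) + u(15))**2 = (9 - 31/9)**2 = (50/9)**2 = 2500/81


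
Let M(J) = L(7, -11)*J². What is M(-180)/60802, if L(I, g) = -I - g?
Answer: 64800/30401 ≈ 2.1315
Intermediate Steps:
M(J) = 4*J² (M(J) = (-1*7 - 1*(-11))*J² = (-7 + 11)*J² = 4*J²)
M(-180)/60802 = (4*(-180)²)/60802 = (4*32400)*(1/60802) = 129600*(1/60802) = 64800/30401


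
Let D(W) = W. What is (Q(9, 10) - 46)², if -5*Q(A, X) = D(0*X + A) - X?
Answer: 52441/25 ≈ 2097.6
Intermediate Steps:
Q(A, X) = -A/5 + X/5 (Q(A, X) = -((0*X + A) - X)/5 = -((0 + A) - X)/5 = -(A - X)/5 = -A/5 + X/5)
(Q(9, 10) - 46)² = ((-⅕*9 + (⅕)*10) - 46)² = ((-9/5 + 2) - 46)² = (⅕ - 46)² = (-229/5)² = 52441/25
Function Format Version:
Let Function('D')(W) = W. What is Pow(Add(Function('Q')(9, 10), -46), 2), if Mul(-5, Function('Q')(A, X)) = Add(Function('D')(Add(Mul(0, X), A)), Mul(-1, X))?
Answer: Rational(52441, 25) ≈ 2097.6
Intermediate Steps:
Function('Q')(A, X) = Add(Mul(Rational(-1, 5), A), Mul(Rational(1, 5), X)) (Function('Q')(A, X) = Mul(Rational(-1, 5), Add(Add(Mul(0, X), A), Mul(-1, X))) = Mul(Rational(-1, 5), Add(Add(0, A), Mul(-1, X))) = Mul(Rational(-1, 5), Add(A, Mul(-1, X))) = Add(Mul(Rational(-1, 5), A), Mul(Rational(1, 5), X)))
Pow(Add(Function('Q')(9, 10), -46), 2) = Pow(Add(Add(Mul(Rational(-1, 5), 9), Mul(Rational(1, 5), 10)), -46), 2) = Pow(Add(Add(Rational(-9, 5), 2), -46), 2) = Pow(Add(Rational(1, 5), -46), 2) = Pow(Rational(-229, 5), 2) = Rational(52441, 25)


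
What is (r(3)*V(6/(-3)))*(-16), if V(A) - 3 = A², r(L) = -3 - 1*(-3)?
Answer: 0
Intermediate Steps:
r(L) = 0 (r(L) = -3 + 3 = 0)
V(A) = 3 + A²
(r(3)*V(6/(-3)))*(-16) = (0*(3 + (6/(-3))²))*(-16) = (0*(3 + (6*(-⅓))²))*(-16) = (0*(3 + (-2)²))*(-16) = (0*(3 + 4))*(-16) = (0*7)*(-16) = 0*(-16) = 0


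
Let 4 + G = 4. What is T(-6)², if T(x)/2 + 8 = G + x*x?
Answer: 3136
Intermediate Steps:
G = 0 (G = -4 + 4 = 0)
T(x) = -16 + 2*x² (T(x) = -16 + 2*(0 + x*x) = -16 + 2*(0 + x²) = -16 + 2*x²)
T(-6)² = (-16 + 2*(-6)²)² = (-16 + 2*36)² = (-16 + 72)² = 56² = 3136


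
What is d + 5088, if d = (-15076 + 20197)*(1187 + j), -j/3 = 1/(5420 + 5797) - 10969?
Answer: 652831122297/3739 ≈ 1.7460e+8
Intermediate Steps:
j = 123039272/3739 (j = -3*(1/(5420 + 5797) - 10969) = -3*(1/11217 - 10969) = -3*(-123039272/11217) = 123039272/3739 ≈ 32907.)
d = 652812098265/3739 (d = (-15076 + 20197)*(1187 + 123039272/3739) = 5121*(127477465/3739) = 652812098265/3739 ≈ 1.7460e+8)
d + 5088 = 652812098265/3739 + 5088 = 652831122297/3739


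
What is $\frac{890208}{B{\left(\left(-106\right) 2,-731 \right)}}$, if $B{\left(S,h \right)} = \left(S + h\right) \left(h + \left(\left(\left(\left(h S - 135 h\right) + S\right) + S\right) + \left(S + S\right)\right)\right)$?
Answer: $- \frac{148368}{39618259} \approx -0.0037449$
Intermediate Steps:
$B{\left(S,h \right)} = \left(S + h\right) \left(- 134 h + 4 S + S h\right)$ ($B{\left(S,h \right)} = \left(S + h\right) \left(h + \left(\left(\left(\left(S h - 135 h\right) + S\right) + S\right) + 2 S\right)\right) = \left(S + h\right) \left(h + \left(\left(\left(\left(- 135 h + S h\right) + S\right) + S\right) + 2 S\right)\right) = \left(S + h\right) \left(h + \left(\left(\left(S - 135 h + S h\right) + S\right) + 2 S\right)\right) = \left(S + h\right) \left(h + \left(\left(- 135 h + 2 S + S h\right) + 2 S\right)\right) = \left(S + h\right) \left(h + \left(- 135 h + 4 S + S h\right)\right) = \left(S + h\right) \left(- 134 h + 4 S + S h\right)$)
$\frac{890208}{B{\left(\left(-106\right) 2,-731 \right)}} = \frac{890208}{- 134 \left(-731\right)^{2} + 4 \left(\left(-106\right) 2\right)^{2} + \left(-106\right) 2 \left(-731\right)^{2} - 731 \left(\left(-106\right) 2\right)^{2} - 130 \left(\left(-106\right) 2\right) \left(-731\right)} = \frac{890208}{\left(-134\right) 534361 + 4 \left(-212\right)^{2} - 113284532 - 731 \left(-212\right)^{2} - \left(-27560\right) \left(-731\right)} = \frac{890208}{-71604374 + 4 \cdot 44944 - 113284532 - 32854064 - 20146360} = \frac{890208}{-71604374 + 179776 - 113284532 - 32854064 - 20146360} = \frac{890208}{-237709554} = 890208 \left(- \frac{1}{237709554}\right) = - \frac{148368}{39618259}$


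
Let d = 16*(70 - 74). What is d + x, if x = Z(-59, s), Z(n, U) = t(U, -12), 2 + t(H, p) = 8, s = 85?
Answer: -58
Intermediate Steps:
t(H, p) = 6 (t(H, p) = -2 + 8 = 6)
Z(n, U) = 6
d = -64 (d = 16*(-4) = -64)
x = 6
d + x = -64 + 6 = -58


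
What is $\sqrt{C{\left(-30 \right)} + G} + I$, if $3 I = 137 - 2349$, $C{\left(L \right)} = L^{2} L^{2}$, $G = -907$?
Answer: $- \frac{2212}{3} + \sqrt{809093} \approx 162.16$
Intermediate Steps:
$C{\left(L \right)} = L^{4}$
$I = - \frac{2212}{3}$ ($I = \frac{137 - 2349}{3} = \frac{1}{3} \left(-2212\right) = - \frac{2212}{3} \approx -737.33$)
$\sqrt{C{\left(-30 \right)} + G} + I = \sqrt{\left(-30\right)^{4} - 907} - \frac{2212}{3} = \sqrt{810000 - 907} - \frac{2212}{3} = \sqrt{809093} - \frac{2212}{3} = - \frac{2212}{3} + \sqrt{809093}$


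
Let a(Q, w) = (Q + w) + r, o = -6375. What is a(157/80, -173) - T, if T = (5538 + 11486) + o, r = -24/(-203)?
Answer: -175715489/16240 ≈ -10820.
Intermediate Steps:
r = 24/203 (r = -24*(-1/203) = 24/203 ≈ 0.11823)
a(Q, w) = 24/203 + Q + w (a(Q, w) = (Q + w) + 24/203 = 24/203 + Q + w)
T = 10649 (T = (5538 + 11486) - 6375 = 17024 - 6375 = 10649)
a(157/80, -173) - T = (24/203 + 157/80 - 173) - 1*10649 = (24/203 + 157*(1/80) - 173) - 10649 = (24/203 + 157/80 - 173) - 10649 = -2775729/16240 - 10649 = -175715489/16240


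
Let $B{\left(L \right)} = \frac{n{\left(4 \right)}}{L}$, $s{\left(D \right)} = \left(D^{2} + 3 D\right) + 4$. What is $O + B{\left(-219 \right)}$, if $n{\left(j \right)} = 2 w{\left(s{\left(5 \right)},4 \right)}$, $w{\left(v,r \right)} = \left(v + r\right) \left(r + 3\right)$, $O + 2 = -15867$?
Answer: $- \frac{1158661}{73} \approx -15872.0$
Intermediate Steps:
$s{\left(D \right)} = 4 + D^{2} + 3 D$
$O = -15869$ ($O = -2 - 15867 = -15869$)
$w{\left(v,r \right)} = \left(3 + r\right) \left(r + v\right)$ ($w{\left(v,r \right)} = \left(r + v\right) \left(3 + r\right) = \left(3 + r\right) \left(r + v\right)$)
$n{\left(j \right)} = 672$ ($n{\left(j \right)} = 2 \left(4^{2} + 3 \cdot 4 + 3 \left(4 + 5^{2} + 3 \cdot 5\right) + 4 \left(4 + 5^{2} + 3 \cdot 5\right)\right) = 2 \left(16 + 12 + 3 \left(4 + 25 + 15\right) + 4 \left(4 + 25 + 15\right)\right) = 2 \left(16 + 12 + 3 \cdot 44 + 4 \cdot 44\right) = 2 \left(16 + 12 + 132 + 176\right) = 2 \cdot 336 = 672$)
$B{\left(L \right)} = \frac{672}{L}$
$O + B{\left(-219 \right)} = -15869 + \frac{672}{-219} = -15869 + 672 \left(- \frac{1}{219}\right) = -15869 - \frac{224}{73} = - \frac{1158661}{73}$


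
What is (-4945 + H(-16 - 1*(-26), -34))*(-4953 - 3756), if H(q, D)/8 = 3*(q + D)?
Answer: 48082389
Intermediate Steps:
H(q, D) = 24*D + 24*q (H(q, D) = 8*(3*(q + D)) = 8*(3*(D + q)) = 8*(3*D + 3*q) = 24*D + 24*q)
(-4945 + H(-16 - 1*(-26), -34))*(-4953 - 3756) = (-4945 + (24*(-34) + 24*(-16 - 1*(-26))))*(-4953 - 3756) = (-4945 + (-816 + 24*(-16 + 26)))*(-8709) = (-4945 + (-816 + 24*10))*(-8709) = (-4945 + (-816 + 240))*(-8709) = (-4945 - 576)*(-8709) = -5521*(-8709) = 48082389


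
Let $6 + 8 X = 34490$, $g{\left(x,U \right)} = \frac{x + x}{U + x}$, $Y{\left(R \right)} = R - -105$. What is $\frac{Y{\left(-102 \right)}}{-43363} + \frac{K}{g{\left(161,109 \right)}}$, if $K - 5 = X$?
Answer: $\frac{7217988027}{1994698} \approx 3618.6$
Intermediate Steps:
$Y{\left(R \right)} = 105 + R$ ($Y{\left(R \right)} = R + 105 = 105 + R$)
$g{\left(x,U \right)} = \frac{2 x}{U + x}$
$X = \frac{8621}{2}$ ($X = - \frac{3}{4} + \frac{1}{8} \cdot 34490 = - \frac{3}{4} + \frac{17245}{4} = \frac{8621}{2} \approx 4310.5$)
$K = \frac{8631}{2}$ ($K = 5 + \frac{8621}{2} = \frac{8631}{2} \approx 4315.5$)
$\frac{Y{\left(-102 \right)}}{-43363} + \frac{K}{g{\left(161,109 \right)}} = \frac{105 - 102}{-43363} + \frac{8631}{2 \cdot 2 \cdot 161 \frac{1}{109 + 161}} = 3 \left(- \frac{1}{43363}\right) + \frac{8631}{2 \cdot 2 \cdot 161 \cdot \frac{1}{270}} = - \frac{3}{43363} + \frac{8631}{2 \cdot 2 \cdot 161 \cdot \frac{1}{270}} = - \frac{3}{43363} + \frac{8631}{2 \cdot \frac{161}{135}} = - \frac{3}{43363} + \frac{8631}{2} \cdot \frac{135}{161} = - \frac{3}{43363} + \frac{166455}{46} = \frac{7217988027}{1994698}$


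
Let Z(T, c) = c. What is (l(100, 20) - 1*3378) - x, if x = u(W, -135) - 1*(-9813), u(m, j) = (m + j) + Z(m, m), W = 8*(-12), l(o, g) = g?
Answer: -12844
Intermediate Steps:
W = -96
u(m, j) = j + 2*m (u(m, j) = (m + j) + m = (j + m) + m = j + 2*m)
x = 9486 (x = (-135 + 2*(-96)) - 1*(-9813) = (-135 - 192) + 9813 = -327 + 9813 = 9486)
(l(100, 20) - 1*3378) - x = (20 - 1*3378) - 1*9486 = (20 - 3378) - 9486 = -3358 - 9486 = -12844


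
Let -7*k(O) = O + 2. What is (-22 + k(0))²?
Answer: 24336/49 ≈ 496.65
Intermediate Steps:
k(O) = -2/7 - O/7 (k(O) = -(O + 2)/7 = -(2 + O)/7 = -2/7 - O/7)
(-22 + k(0))² = (-22 + (-2/7 - ⅐*0))² = (-22 + (-2/7 + 0))² = (-22 - 2/7)² = (-156/7)² = 24336/49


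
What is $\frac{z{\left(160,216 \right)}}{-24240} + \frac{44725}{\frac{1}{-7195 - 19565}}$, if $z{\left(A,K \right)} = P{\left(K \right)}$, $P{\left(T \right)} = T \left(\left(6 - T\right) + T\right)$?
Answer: $- \frac{604404705027}{505} \approx -1.1968 \cdot 10^{9}$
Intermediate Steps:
$P{\left(T \right)} = 6 T$ ($P{\left(T \right)} = T 6 = 6 T$)
$z{\left(A,K \right)} = 6 K$
$\frac{z{\left(160,216 \right)}}{-24240} + \frac{44725}{\frac{1}{-7195 - 19565}} = \frac{6 \cdot 216}{-24240} + \frac{44725}{\frac{1}{-7195 - 19565}} = 1296 \left(- \frac{1}{24240}\right) + \frac{44725}{\frac{1}{-26760}} = - \frac{27}{505} + \frac{44725}{- \frac{1}{26760}} = - \frac{27}{505} + 44725 \left(-26760\right) = - \frac{27}{505} - 1196841000 = - \frac{604404705027}{505}$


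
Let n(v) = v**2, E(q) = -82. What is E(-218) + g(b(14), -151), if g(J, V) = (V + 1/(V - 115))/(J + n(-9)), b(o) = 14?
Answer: -2112307/25270 ≈ -83.589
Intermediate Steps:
g(J, V) = (V + 1/(-115 + V))/(81 + J) (g(J, V) = (V + 1/(V - 115))/(J + (-9)**2) = (V + 1/(-115 + V))/(J + 81) = (V + 1/(-115 + V))/(81 + J))
E(-218) + g(b(14), -151) = -82 + (1 + (-151)**2 - 115*(-151))/(-9315 - 115*14 + 81*(-151) + 14*(-151)) = -82 + (1 + 22801 + 17365)/(-9315 - 1610 - 12231 - 2114) = -82 + 40167/(-25270) = -82 - 1/25270*40167 = -82 - 40167/25270 = -2112307/25270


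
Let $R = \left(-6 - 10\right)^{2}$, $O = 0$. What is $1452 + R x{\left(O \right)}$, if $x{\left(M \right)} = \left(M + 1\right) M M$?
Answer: $1452$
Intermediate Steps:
$x{\left(M \right)} = M^{2} \left(1 + M\right)$ ($x{\left(M \right)} = \left(1 + M\right) M M = M \left(1 + M\right) M = M^{2} \left(1 + M\right)$)
$R = 256$ ($R = \left(-16\right)^{2} = 256$)
$1452 + R x{\left(O \right)} = 1452 + 256 \cdot 0^{2} \left(1 + 0\right) = 1452 + 256 \cdot 0 \cdot 1 = 1452 + 256 \cdot 0 = 1452 + 0 = 1452$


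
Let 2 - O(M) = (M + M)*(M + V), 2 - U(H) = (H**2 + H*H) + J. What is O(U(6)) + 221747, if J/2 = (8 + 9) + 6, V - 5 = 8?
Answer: 197853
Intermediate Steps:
V = 13 (V = 5 + 8 = 13)
J = 46 (J = 2*((8 + 9) + 6) = 2*(17 + 6) = 2*23 = 46)
U(H) = -44 - 2*H**2 (U(H) = 2 - ((H**2 + H*H) + 46) = 2 - ((H**2 + H**2) + 46) = 2 - (2*H**2 + 46) = 2 - (46 + 2*H**2) = 2 + (-46 - 2*H**2) = -44 - 2*H**2)
O(M) = 2 - 2*M*(13 + M) (O(M) = 2 - (M + M)*(M + 13) = 2 - 2*M*(13 + M))
O(U(6)) + 221747 = (2 - 26*(-44 - 2*6**2) - 2*(-44 - 2*6**2)**2) + 221747 = (2 - 26*(-44 - 2*36) - 2*(-44 - 2*36)**2) + 221747 = (2 - 26*(-44 - 72) - 2*(-44 - 72)**2) + 221747 = (2 - 26*(-116) - 2*(-116)**2) + 221747 = (2 + 3016 - 2*13456) + 221747 = (2 + 3016 - 26912) + 221747 = -23894 + 221747 = 197853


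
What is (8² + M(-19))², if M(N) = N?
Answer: 2025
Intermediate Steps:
(8² + M(-19))² = (8² - 19)² = (64 - 19)² = 45² = 2025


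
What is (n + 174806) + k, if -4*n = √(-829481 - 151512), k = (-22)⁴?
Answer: 409062 - I*√980993/4 ≈ 4.0906e+5 - 247.61*I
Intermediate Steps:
k = 234256
n = -I*√980993/4 (n = -√(-829481 - 151512)/4 = -I*√980993/4 ≈ -247.61*I)
(n + 174806) + k = (-I*√980993/4 + 174806) + 234256 = (174806 - I*√980993/4) + 234256 = 409062 - I*√980993/4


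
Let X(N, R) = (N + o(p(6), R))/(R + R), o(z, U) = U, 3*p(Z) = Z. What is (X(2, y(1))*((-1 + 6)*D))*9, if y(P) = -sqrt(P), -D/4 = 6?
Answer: 540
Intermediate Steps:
D = -24 (D = -4*6 = -24)
p(Z) = Z/3
X(N, R) = (N + R)/(2*R) (X(N, R) = (N + R)/(R + R) = (N + R)/((2*R)) = (N + R)*(1/(2*R)) = (N + R)/(2*R))
(X(2, y(1))*((-1 + 6)*D))*9 = (((2 - sqrt(1))/(2*((-sqrt(1)))))*((-1 + 6)*(-24)))*9 = (((2 - 1*1)/(2*((-1*1))))*(5*(-24)))*9 = (((1/2)*(2 - 1)/(-1))*(-120))*9 = (((1/2)*(-1)*1)*(-120))*9 = -1/2*(-120)*9 = 60*9 = 540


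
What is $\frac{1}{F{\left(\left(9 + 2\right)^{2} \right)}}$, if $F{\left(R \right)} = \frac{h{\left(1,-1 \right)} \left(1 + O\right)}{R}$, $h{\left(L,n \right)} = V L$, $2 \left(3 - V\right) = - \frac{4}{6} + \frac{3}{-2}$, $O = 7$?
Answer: $\frac{363}{98} \approx 3.7041$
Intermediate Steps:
$V = \frac{49}{12}$ ($V = 3 - \frac{- \frac{4}{6} + \frac{3}{-2}}{2} = 3 - \frac{\left(-4\right) \frac{1}{6} + 3 \left(- \frac{1}{2}\right)}{2} = 3 - \frac{- \frac{2}{3} - \frac{3}{2}}{2} = 3 - - \frac{13}{12} = 3 + \frac{13}{12} = \frac{49}{12} \approx 4.0833$)
$h{\left(L,n \right)} = \frac{49 L}{12}$
$F{\left(R \right)} = \frac{98}{3 R}$ ($F{\left(R \right)} = \frac{\frac{49}{12} \cdot 1 \left(1 + 7\right)}{R} = \frac{\frac{49}{12} \cdot 8}{R} = \frac{98}{3 R}$)
$\frac{1}{F{\left(\left(9 + 2\right)^{2} \right)}} = \frac{1}{\frac{98}{3} \frac{1}{\left(9 + 2\right)^{2}}} = \frac{1}{\frac{98}{3} \frac{1}{11^{2}}} = \frac{1}{\frac{98}{3} \cdot \frac{1}{121}} = \frac{1}{\frac{98}{363}} = \frac{363}{98}$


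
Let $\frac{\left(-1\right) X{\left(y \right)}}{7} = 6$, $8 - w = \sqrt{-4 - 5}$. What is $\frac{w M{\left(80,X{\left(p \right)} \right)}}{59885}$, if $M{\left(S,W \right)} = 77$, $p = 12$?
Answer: $\frac{88}{8555} - \frac{33 i}{8555} \approx 0.010286 - 0.0038574 i$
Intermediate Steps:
$w = 8 - 3 i$ ($w = 8 - \sqrt{-4 - 5} = 8 - \sqrt{-9} = 8 - 3 i \approx 8.0 - 3.0 i$)
$X{\left(y \right)} = -42$ ($X{\left(y \right)} = \left(-7\right) 6 = -42$)
$\frac{w M{\left(80,X{\left(p \right)} \right)}}{59885} = \frac{\left(8 - 3 i\right) 77}{59885} = \left(616 - 231 i\right) \frac{1}{59885} = \frac{88}{8555} - \frac{33 i}{8555}$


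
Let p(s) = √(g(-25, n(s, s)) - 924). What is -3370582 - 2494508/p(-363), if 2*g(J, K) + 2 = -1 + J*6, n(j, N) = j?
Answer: -3370582 + 2494508*I*√4002/2001 ≈ -3.3706e+6 + 78864.0*I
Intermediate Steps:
g(J, K) = -3/2 + 3*J (g(J, K) = -1 + (-1 + J*6)/2 = -1 + (-1 + 6*J)/2 = -1 + (-½ + 3*J) = -3/2 + 3*J)
p(s) = I*√4002/2 (p(s) = √((-3/2 + 3*(-25)) - 924) = √((-3/2 - 75) - 924) = √(-153/2 - 924) = √(-2001/2) = I*√4002/2)
-3370582 - 2494508/p(-363) = -3370582 - 2494508/(I*√4002/2) = -3370582 - 2494508*(-I*√4002/2001) = -3370582 - (-2494508)*I*√4002/2001 = -3370582 + 2494508*I*√4002/2001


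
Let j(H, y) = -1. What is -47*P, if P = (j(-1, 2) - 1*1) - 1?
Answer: 141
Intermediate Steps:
P = -3 (P = (-1 - 1*1) - 1 = (-1 - 1) - 1 = -2 - 1 = -3)
-47*P = -47*(-3) = 141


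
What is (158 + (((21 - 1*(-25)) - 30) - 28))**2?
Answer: 21316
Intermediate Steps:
(158 + (((21 - 1*(-25)) - 30) - 28))**2 = (158 + (((21 + 25) - 30) - 28))**2 = (158 + ((46 - 30) - 28))**2 = (158 + (16 - 28))**2 = (158 - 12)**2 = 146**2 = 21316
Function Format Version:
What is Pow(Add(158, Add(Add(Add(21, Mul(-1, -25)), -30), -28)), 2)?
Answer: 21316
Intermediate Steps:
Pow(Add(158, Add(Add(Add(21, Mul(-1, -25)), -30), -28)), 2) = Pow(Add(158, Add(Add(Add(21, 25), -30), -28)), 2) = Pow(Add(158, Add(Add(46, -30), -28)), 2) = Pow(Add(158, Add(16, -28)), 2) = Pow(Add(158, -12), 2) = Pow(146, 2) = 21316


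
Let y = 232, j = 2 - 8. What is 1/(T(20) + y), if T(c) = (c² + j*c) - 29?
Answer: 1/483 ≈ 0.0020704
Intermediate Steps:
j = -6
T(c) = -29 + c² - 6*c (T(c) = (c² - 6*c) - 29 = -29 + c² - 6*c)
1/(T(20) + y) = 1/((-29 + 20² - 6*20) + 232) = 1/((-29 + 400 - 120) + 232) = 1/(251 + 232) = 1/483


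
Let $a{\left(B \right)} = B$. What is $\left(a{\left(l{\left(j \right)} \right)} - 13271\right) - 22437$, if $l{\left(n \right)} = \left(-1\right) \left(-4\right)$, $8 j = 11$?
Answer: $-35704$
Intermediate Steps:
$j = \frac{11}{8}$ ($j = \frac{1}{8} \cdot 11 = \frac{11}{8} \approx 1.375$)
$l{\left(n \right)} = 4$
$\left(a{\left(l{\left(j \right)} \right)} - 13271\right) - 22437 = \left(4 - 13271\right) - 22437 = -13267 - 22437 = -35704$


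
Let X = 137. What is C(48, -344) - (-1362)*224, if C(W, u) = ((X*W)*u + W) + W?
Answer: -1956960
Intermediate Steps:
C(W, u) = 2*W + 137*W*u (C(W, u) = ((137*W)*u + W) + W = (137*W*u + W) + W = (W + 137*W*u) + W = 2*W + 137*W*u)
C(48, -344) - (-1362)*224 = 48*(2 + 137*(-344)) - (-1362)*224 = 48*(2 - 47128) - 1*(-305088) = 48*(-47126) + 305088 = -2262048 + 305088 = -1956960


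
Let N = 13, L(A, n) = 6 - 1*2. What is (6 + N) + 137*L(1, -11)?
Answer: 567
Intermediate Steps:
L(A, n) = 4 (L(A, n) = 6 - 2 = 4)
(6 + N) + 137*L(1, -11) = (6 + 13) + 137*4 = 19 + 548 = 567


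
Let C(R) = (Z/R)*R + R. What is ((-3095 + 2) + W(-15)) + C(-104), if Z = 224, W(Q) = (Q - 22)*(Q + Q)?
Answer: -1863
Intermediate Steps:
W(Q) = 2*Q*(-22 + Q) (W(Q) = (-22 + Q)*(2*Q) = 2*Q*(-22 + Q))
C(R) = 224 + R (C(R) = (224/R)*R + R = 224 + R)
((-3095 + 2) + W(-15)) + C(-104) = ((-3095 + 2) + 2*(-15)*(-22 - 15)) + (224 - 104) = (-3093 + 2*(-15)*(-37)) + 120 = (-3093 + 1110) + 120 = -1983 + 120 = -1863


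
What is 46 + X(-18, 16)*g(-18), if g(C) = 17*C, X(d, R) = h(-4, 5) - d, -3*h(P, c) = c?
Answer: -4952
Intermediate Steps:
h(P, c) = -c/3
X(d, R) = -5/3 - d (X(d, R) = -⅓*5 - d = -5/3 - d)
46 + X(-18, 16)*g(-18) = 46 + (-5/3 - 1*(-18))*(17*(-18)) = 46 + (-5/3 + 18)*(-306) = 46 + (49/3)*(-306) = 46 - 4998 = -4952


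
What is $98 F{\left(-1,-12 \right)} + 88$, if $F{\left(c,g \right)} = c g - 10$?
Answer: $284$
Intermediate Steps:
$F{\left(c,g \right)} = -10 + c g$ ($F{\left(c,g \right)} = c g - 10 = -10 + c g$)
$98 F{\left(-1,-12 \right)} + 88 = 98 \left(-10 - -12\right) + 88 = 98 \left(-10 + 12\right) + 88 = 98 \cdot 2 + 88 = 196 + 88 = 284$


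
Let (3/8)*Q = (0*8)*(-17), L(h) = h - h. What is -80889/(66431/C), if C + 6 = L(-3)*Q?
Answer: 485334/66431 ≈ 7.3058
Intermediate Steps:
L(h) = 0
Q = 0 (Q = 8*((0*8)*(-17))/3 = 8*(0*(-17))/3 = (8/3)*0 = 0)
C = -6 (C = -6 + 0*0 = -6 + 0 = -6)
-80889/(66431/C) = -80889/(66431/(-6)) = -80889/(66431*(-1/6)) = -80889/(-66431/6) = -80889*(-6)/66431 = -1*(-485334/66431) = 485334/66431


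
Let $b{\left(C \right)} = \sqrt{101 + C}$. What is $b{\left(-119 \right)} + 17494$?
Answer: $17494 + 3 i \sqrt{2} \approx 17494.0 + 4.2426 i$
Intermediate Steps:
$b{\left(-119 \right)} + 17494 = \sqrt{101 - 119} + 17494 = \sqrt{-18} + 17494 = 3 i \sqrt{2} + 17494 = 17494 + 3 i \sqrt{2}$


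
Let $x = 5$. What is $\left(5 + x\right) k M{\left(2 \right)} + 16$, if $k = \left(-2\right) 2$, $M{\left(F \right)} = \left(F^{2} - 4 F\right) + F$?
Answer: $96$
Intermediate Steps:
$M{\left(F \right)} = F^{2} - 3 F$
$k = -4$
$\left(5 + x\right) k M{\left(2 \right)} + 16 = \left(5 + 5\right) \left(-4\right) 2 \left(-3 + 2\right) + 16 = 10 \left(-4\right) 2 \left(-1\right) + 16 = \left(-40\right) \left(-2\right) + 16 = 80 + 16 = 96$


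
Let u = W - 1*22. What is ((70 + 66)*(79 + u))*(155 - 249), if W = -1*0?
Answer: -728688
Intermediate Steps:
W = 0
u = -22 (u = 0 - 1*22 = 0 - 22 = -22)
((70 + 66)*(79 + u))*(155 - 249) = ((70 + 66)*(79 - 22))*(155 - 249) = (136*57)*(-94) = 7752*(-94) = -728688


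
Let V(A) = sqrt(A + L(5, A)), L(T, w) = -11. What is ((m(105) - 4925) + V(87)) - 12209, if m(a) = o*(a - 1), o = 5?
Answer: -16614 + 2*sqrt(19) ≈ -16605.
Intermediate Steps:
V(A) = sqrt(-11 + A) (V(A) = sqrt(A - 11) = sqrt(-11 + A))
m(a) = -5 + 5*a (m(a) = 5*(a - 1) = 5*(-1 + a) = -5 + 5*a)
((m(105) - 4925) + V(87)) - 12209 = (((-5 + 5*105) - 4925) + sqrt(-11 + 87)) - 12209 = (((-5 + 525) - 4925) + sqrt(76)) - 12209 = ((520 - 4925) + 2*sqrt(19)) - 12209 = (-4405 + 2*sqrt(19)) - 12209 = -16614 + 2*sqrt(19)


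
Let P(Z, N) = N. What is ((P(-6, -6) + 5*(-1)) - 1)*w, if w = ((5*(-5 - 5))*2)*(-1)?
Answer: -1200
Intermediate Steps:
w = 100 (w = ((5*(-10))*2)*(-1) = -50*2*(-1) = -100*(-1) = 100)
((P(-6, -6) + 5*(-1)) - 1)*w = ((-6 + 5*(-1)) - 1)*100 = ((-6 - 5) - 1)*100 = (-11 - 1)*100 = -12*100 = -1200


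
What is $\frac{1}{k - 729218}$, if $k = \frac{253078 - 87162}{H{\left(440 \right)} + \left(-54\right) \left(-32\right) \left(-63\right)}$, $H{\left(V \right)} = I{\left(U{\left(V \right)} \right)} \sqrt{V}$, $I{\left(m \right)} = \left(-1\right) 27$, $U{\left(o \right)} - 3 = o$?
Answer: $- \frac{540126053041617}{393870463357327186099} - \frac{1119933 \sqrt{110}}{787740926714654372198} \approx -1.3713 \cdot 10^{-6}$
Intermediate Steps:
$U{\left(o \right)} = 3 + o$
$I{\left(m \right)} = -27$
$H{\left(V \right)} = - 27 \sqrt{V}$
$k = \frac{165916}{-108864 - 54 \sqrt{110}}$ ($k = \frac{253078 - 87162}{- 27 \sqrt{440} + \left(-54\right) \left(-32\right) \left(-63\right)} = \frac{165916}{- 27 \cdot 2 \sqrt{110} + 1728 \left(-63\right)} = \frac{165916}{- 54 \sqrt{110} - 108864} = \frac{165916}{-108864 - 54 \sqrt{110}} \approx -1.5162$)
$\frac{1}{k - 729218} = \frac{1}{\left(- \frac{9291296}{6096219} + \frac{41479 \sqrt{110}}{54865971}\right) - 729218} = \frac{1}{- \frac{4445481918038}{6096219} + \frac{41479 \sqrt{110}}{54865971}}$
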